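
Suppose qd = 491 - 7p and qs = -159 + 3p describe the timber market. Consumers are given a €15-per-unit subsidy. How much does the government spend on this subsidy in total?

Government cost = €1012.5

Pre-subsidy: 491 - 7p = -159 + 3p gives p* = 65, q* = 36.
With the rebate, buyers effectively pay pb = ps − 15, where ps is the price sellers receive.
Demand in terms of ps becomes qd = 491 − 7(ps − 15) = 596 - 7ps. Setting this equal to supply: 596 - 7ps = -159 + 3ps, so ps = 75.5.
Buyers pay pb = 75.5 − 15 = 60.5; q' = -159 + 3·75.5 = 67.5.
Government outlay = subsidy × quantity = 15 × 67.5 = 1012.5.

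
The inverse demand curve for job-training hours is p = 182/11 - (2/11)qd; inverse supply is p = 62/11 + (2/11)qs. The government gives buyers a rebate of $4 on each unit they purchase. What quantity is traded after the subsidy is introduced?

Pre-subsidy: 182/11 - (2/11)q = 62/11 + (2/11)q gives q* = 30 and p* = 122/11.
With the rebate, buyers effectively pay pb = ps − 4, where ps is the price sellers receive.
On the curves, pb = 182/11 - (2/11)q and ps = 62/11 + (2/11)q; the wedge ps − pb = 4 gives 62/11 + (2/11)q − (182/11 - (2/11)q) = 4, so q' = 41.
Then pb = 182/11 − (2/11)·41 = 100/11 and ps = 62/11 + (2/11)·41 = 144/11.

q' = 41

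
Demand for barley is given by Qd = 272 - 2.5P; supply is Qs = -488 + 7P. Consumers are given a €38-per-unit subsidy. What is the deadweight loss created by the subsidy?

Pre-subsidy: 272 - 2.5P = -488 + 7P gives P* = 80, Q* = 72.
With the rebate, buyers effectively pay Pb = Ps − 38, where Ps is the price sellers receive.
Demand in terms of Ps becomes Qd = 272 − 2.5(Ps − 38) = 367 - 2.5Ps. Setting this equal to supply: 367 - 2.5Ps = -488 + 7Ps, so Ps = 90.
Buyers pay Pb = 90 − 38 = 52; Q' = -488 + 7·90 = 142.
The subsidy expands output by 142 − 72 = 70 past the efficient level; on those units the gap between marginal cost and willingness to pay runs from 0 up to 38.
DWL = ½ × 38 × 70 = 1330.

Deadweight loss = €1330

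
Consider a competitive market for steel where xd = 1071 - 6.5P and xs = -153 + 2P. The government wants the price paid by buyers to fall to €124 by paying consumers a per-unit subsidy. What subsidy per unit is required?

At a buyer price of 124, quantity demanded is 1071 − 6.5·124 = 265.
Sellers supply 265 only when they receive Ps with -153 + 2·Ps = 265, i.e. Ps = 209.
s = Ps − Pb = 209 − 124 = 85.

Required subsidy s = €85 per unit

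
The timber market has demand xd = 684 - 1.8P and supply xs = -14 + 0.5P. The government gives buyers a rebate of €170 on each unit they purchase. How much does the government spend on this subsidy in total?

Pre-subsidy: 684 - 1.8P = -14 + 0.5P gives P* = 6980/23, x* = 3168/23.
With the rebate, buyers effectively pay Pb = Ps − 170, where Ps is the price sellers receive.
Demand in terms of Ps becomes xd = 684 − 1.8(Ps − 170) = 990 - 1.8Ps. Setting this equal to supply: 990 - 1.8Ps = -14 + 0.5Ps, so Ps = 10040/23.
Buyers pay Pb = 10040/23 − 170 = 6130/23; x' = -14 + 0.5·(10040/23) = 4698/23.
Government outlay = subsidy × quantity = 170 × 4698/23 = 798660/23.

Government cost = 798660/23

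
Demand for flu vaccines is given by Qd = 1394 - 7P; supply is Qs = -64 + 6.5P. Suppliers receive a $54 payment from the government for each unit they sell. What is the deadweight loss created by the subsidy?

Deadweight loss = $4914

Pre-subsidy: 1394 - 7P = -64 + 6.5P gives P* = 108, Q* = 638.
With the subsidy, sellers receive Ps = Pb + 54 for each unit, where Pb is the price buyers pay.
Supply in terms of Pb becomes Qs = -64 + 6.5(Pb + 54) = 287 + 6.5Pb. Setting this equal to demand: 1394 - 7Pb = 287 + 6.5Pb, so Pb = 82.
Sellers receive Ps = 82 + 54 = 136; Q' = 1394 − 7·82 = 820.
The subsidy expands output by 820 − 638 = 182 past the efficient level; on those units the gap between marginal cost and willingness to pay runs from 0 up to 54.
DWL = ½ × 54 × 182 = 4914.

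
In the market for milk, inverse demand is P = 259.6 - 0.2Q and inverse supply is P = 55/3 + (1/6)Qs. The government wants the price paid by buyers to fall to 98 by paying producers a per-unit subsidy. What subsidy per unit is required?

At a buyer price of 98, quantity demanded is 1298 − 5·98 = 808.
Sellers supply 808 only when they receive Ps = 55/3 + (1/6)·808 = 153.
s = Ps − Pb = 153 − 98 = 55.

Required subsidy s = 55 per unit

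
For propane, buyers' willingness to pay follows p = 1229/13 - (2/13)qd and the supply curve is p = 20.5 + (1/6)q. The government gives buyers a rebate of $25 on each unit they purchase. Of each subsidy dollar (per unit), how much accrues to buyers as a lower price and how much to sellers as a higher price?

Pre-subsidy: 1229/13 - (2/13)q = 20.5 + (1/6)q gives q* = 231 and p* = 59.
With the rebate, buyers effectively pay pb = ps − 25, where ps is the price sellers receive.
On the curves, pb = 1229/13 - (2/13)q and ps = 20.5 + (1/6)q; the wedge ps − pb = 25 gives 20.5 + (1/6)q − (1229/13 - (2/13)q) = 25, so q' = 309.
Then pb = 1229/13 − (2/13)·309 = 47 and ps = 20.5 + (1/6)·309 = 72.
Buyers' price falls by p* − pb = 59 − 47 = 12; sellers' price rises by ps − p* = 72 − 59 = 13.

Buyers gain $12 per unit; sellers gain $13 per unit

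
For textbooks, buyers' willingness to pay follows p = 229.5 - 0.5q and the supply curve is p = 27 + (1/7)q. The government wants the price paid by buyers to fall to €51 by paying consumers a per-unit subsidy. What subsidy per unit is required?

At a buyer price of 51, quantity demanded is 459 − 2·51 = 357.
Sellers supply 357 only when they receive ps = 27 + (1/7)·357 = 78.
s = ps − pb = 78 − 51 = 27.

Required subsidy s = €27 per unit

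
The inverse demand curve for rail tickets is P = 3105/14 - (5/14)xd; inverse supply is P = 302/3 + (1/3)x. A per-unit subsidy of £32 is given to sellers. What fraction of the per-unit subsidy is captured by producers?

Producer share = 14/29

Pre-subsidy: 3105/14 - (5/14)x = 302/3 + (1/3)x gives x* = 5087/29 and P* = 4615/29.
With the subsidy, sellers receive Ps = Pb + 32 for each unit, where Pb is the price buyers pay.
On the curves, Pb = 3105/14 - (5/14)x and Ps = 302/3 + (1/3)x; the wedge Ps − Pb = 32 gives 302/3 + (1/3)x − (3105/14 - (5/14)x) = 32, so x' = 6431/29.
Then Pb = 3105/14 − (5/14)·(6431/29) = 4135/29 and Ps = 302/3 + (1/3)·(6431/29) = 5063/29.
Buyers' price falls by P* − Pb = 4615/29 − 4135/29 = 480/29; sellers' price rises by Ps − P* = 5063/29 − 4615/29 = 448/29.
So producers capture (448/29)/32 = 14/29 of each unit of subsidy.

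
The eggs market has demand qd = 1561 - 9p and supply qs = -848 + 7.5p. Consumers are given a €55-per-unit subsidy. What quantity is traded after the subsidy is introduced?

Pre-subsidy: 1561 - 9p = -848 + 7.5p gives p* = 146, q* = 247.
With the rebate, buyers effectively pay pb = ps − 55, where ps is the price sellers receive.
Demand in terms of ps becomes qd = 1561 − 9(ps − 55) = 2056 - 9ps. Setting this equal to supply: 2056 - 9ps = -848 + 7.5ps, so ps = 176.
Buyers pay pb = 176 − 55 = 121; q' = -848 + 7.5·176 = 472.

q' = 472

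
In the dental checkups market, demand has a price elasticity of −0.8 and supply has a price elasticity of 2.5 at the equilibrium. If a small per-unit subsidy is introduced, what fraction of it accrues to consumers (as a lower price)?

Consumer share = 25/33

For a small subsidy around the equilibrium, the benefit split depends on the relative slopes, which at a point are proportional to the elasticities.
Buyer share = εs/(εs + |εd|) = 2.5/(2.5 + 0.8) = 25/33; seller share = |εd|/(εs + |εd|) = 8/33.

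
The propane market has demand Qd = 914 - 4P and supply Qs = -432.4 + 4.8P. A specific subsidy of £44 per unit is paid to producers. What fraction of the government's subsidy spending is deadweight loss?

DWL / government spending = 24/199

Pre-subsidy: 914 - 4P = -432.4 + 4.8P gives P* = 153, Q* = 302.
With the subsidy, sellers receive Ps = Pb + 44 for each unit, where Pb is the price buyers pay.
Supply in terms of Pb becomes Qs = -432.4 + 4.8(Pb + 44) = -221.2 + 4.8Pb. Setting this equal to demand: 914 - 4Pb = -221.2 + 4.8Pb, so Pb = 129.
Sellers receive Ps = 129 + 44 = 173; Q' = 914 − 4·129 = 398.
ΔCS = ½(302 + 398)(153 − 129) = 8400; ΔPS = ½(302 + 398)(173 − 153) = 7000.
Government spending = 44 × 398 = 17512.
DWL = ½ × 44 × (398 − 302) = 2112; fraction = 2112 / 17512 = 24/199.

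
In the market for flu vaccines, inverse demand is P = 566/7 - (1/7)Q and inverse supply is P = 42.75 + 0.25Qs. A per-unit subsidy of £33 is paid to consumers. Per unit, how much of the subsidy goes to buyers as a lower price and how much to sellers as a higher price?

Buyers gain £12 per unit; sellers gain £21 per unit

Pre-subsidy: 566/7 - (1/7)Q = 42.75 + 0.25Q gives Q* = 97 and P* = 67.
With the rebate, buyers effectively pay Pb = Ps − 33, where Ps is the price sellers receive.
On the curves, Pb = 566/7 - (1/7)Q and Ps = 42.75 + 0.25Q; the wedge Ps − Pb = 33 gives 42.75 + 0.25Q − (566/7 - (1/7)Q) = 33, so Q' = 181.
Then Pb = 566/7 − (1/7)·181 = 55 and Ps = 42.75 + 0.25·181 = 88.
Buyers' price falls by P* − Pb = 67 − 55 = 12; sellers' price rises by Ps − P* = 88 − 67 = 21.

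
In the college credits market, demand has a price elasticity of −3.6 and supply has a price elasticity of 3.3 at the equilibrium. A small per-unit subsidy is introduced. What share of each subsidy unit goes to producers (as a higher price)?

Producer share = 12/23

For a small subsidy around the equilibrium, the benefit split depends on the relative slopes, which at a point are proportional to the elasticities.
Buyer share = εs/(εs + |εd|) = 3.3/(3.3 + 3.6) = 11/23; seller share = |εd|/(εs + |εd|) = 12/23.
So producers capture 12/23 of the subsidy.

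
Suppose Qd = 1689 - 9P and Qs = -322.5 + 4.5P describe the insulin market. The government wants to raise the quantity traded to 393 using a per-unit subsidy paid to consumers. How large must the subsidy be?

At Q = 393, invert demand for the buyer price: Pb = (1689 − 393)/9 = 144; invert supply for the seller price: Ps = (393 − (-322.5))/4.5 = 159.
The subsidy must fill the gap: s = Ps − Pb = 159 − 144 = 15.

Required subsidy s = 15 per unit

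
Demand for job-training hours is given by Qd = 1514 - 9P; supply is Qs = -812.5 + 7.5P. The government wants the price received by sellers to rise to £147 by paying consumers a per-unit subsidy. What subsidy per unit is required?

Required subsidy s = £11 per unit

At a seller price of 147, quantity supplied is -812.5 + 7.5·147 = 290.
Buyers absorb 290 only when they pay Pb with 1514 − 9·Pb = 290, i.e. Pb = 136.
s = Ps − Pb = 147 − 136 = 11.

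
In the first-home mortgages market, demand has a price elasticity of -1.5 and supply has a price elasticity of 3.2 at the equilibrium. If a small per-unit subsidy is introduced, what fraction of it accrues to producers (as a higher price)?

For a small subsidy around the equilibrium, the benefit split depends on the relative slopes, which at a point are proportional to the elasticities.
Buyer share = εs/(εs + |εd|) = 3.2/(3.2 + 1.5) = 32/47; seller share = |εd|/(εs + |εd|) = 15/47.
So producers capture 15/47 of the subsidy.

Producer share = 15/47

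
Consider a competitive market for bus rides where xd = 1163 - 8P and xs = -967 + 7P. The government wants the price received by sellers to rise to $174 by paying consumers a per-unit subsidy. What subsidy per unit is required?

Required subsidy s = $60 per unit

At a seller price of 174, quantity supplied is -967 + 7·174 = 251.
Buyers absorb 251 only when they pay Pb with 1163 − 8·Pb = 251, i.e. Pb = 114.
s = Ps − Pb = 174 − 114 = 60.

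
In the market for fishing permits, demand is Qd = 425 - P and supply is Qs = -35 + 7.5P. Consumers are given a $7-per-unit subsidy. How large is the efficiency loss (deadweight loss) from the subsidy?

Pre-subsidy: 425 - P = -35 + 7.5P gives P* = 920/17, Q* = 6305/17.
With the rebate, buyers effectively pay Pb = Ps − 7, where Ps is the price sellers receive.
Demand in terms of Ps becomes Qd = 425 − 1(Ps − 7) = 432 - Ps. Setting this equal to supply: 432 - Ps = -35 + 7.5Ps, so Ps = 934/17.
Buyers pay Pb = 934/17 − 7 = 815/17; Q' = -35 + 7.5·(934/17) = 6410/17.
The subsidy expands output by 6410/17 − 6305/17 = 105/17 past the efficient level; on those units the gap between marginal cost and willingness to pay runs from 0 up to 7.
DWL = ½ × 7 × 105/17 = 735/34.

Deadweight loss = 735/34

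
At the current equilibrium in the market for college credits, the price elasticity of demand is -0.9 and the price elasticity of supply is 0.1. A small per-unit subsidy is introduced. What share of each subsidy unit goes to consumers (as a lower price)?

Consumer share = 0.1

For a small subsidy around the equilibrium, the benefit split depends on the relative slopes, which at a point are proportional to the elasticities.
Buyer share = εs/(εs + |εd|) = 0.1/(0.1 + 0.9) = 0.1; seller share = |εd|/(εs + |εd|) = 0.9.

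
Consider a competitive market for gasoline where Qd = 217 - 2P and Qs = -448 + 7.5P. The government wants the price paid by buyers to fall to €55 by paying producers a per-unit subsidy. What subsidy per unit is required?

Required subsidy s = €19 per unit

At a buyer price of 55, quantity demanded is 217 − 2·55 = 107.
Sellers supply 107 only when they receive Ps with -448 + 7.5·Ps = 107, i.e. Ps = 74.
s = Ps − Pb = 74 − 55 = 19.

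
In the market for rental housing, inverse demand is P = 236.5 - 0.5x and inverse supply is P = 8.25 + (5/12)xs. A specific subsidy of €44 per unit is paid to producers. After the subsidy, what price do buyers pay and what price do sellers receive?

Buyers pay €88; sellers receive €132

Pre-subsidy: 236.5 - 0.5x = 8.25 + (5/12)x gives x* = 249 and P* = 112.
With the subsidy, sellers receive Ps = Pb + 44 for each unit, where Pb is the price buyers pay.
On the curves, Pb = 236.5 - 0.5x and Ps = 8.25 + (5/12)x; the wedge Ps − Pb = 44 gives 8.25 + (5/12)x − (236.5 - 0.5x) = 44, so x' = 297.
Then Pb = 236.5 − 0.5·297 = 88 and Ps = 8.25 + (5/12)·297 = 132.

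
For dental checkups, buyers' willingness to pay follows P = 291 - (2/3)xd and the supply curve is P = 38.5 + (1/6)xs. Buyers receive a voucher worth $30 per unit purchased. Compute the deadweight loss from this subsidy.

Deadweight loss = $540

Pre-subsidy: 291 - (2/3)x = 38.5 + (1/6)x gives x* = 303 and P* = 89.
With the rebate, buyers effectively pay Pb = Ps − 30, where Ps is the price sellers receive.
On the curves, Pb = 291 - (2/3)x and Ps = 38.5 + (1/6)x; the wedge Ps − Pb = 30 gives 38.5 + (1/6)x − (291 - (2/3)x) = 30, so x' = 339.
Then Pb = 291 − (2/3)·339 = 65 and Ps = 38.5 + (1/6)·339 = 95.
The subsidy expands output by 339 − 303 = 36 past the efficient level; on those units the gap between marginal cost and willingness to pay runs from 0 up to 30.
DWL = ½ × 30 × 36 = 540.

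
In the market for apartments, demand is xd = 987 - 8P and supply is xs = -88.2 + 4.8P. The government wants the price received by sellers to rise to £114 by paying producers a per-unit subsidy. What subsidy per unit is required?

Required subsidy s = £48 per unit

At a seller price of 114, quantity supplied is -88.2 + 4.8·114 = 459.
Buyers absorb 459 only when they pay Pb with 987 − 8·Pb = 459, i.e. Pb = 66.
s = Ps − Pb = 114 − 66 = 48.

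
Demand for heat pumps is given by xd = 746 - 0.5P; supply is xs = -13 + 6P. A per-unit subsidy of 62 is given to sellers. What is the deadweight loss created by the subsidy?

Pre-subsidy: 746 - 0.5P = -13 + 6P gives P* = 1518/13, x* = 8939/13.
With the subsidy, sellers receive Ps = Pb + 62 for each unit, where Pb is the price buyers pay.
Supply in terms of Pb becomes xs = -13 + 6(Pb + 62) = 359 + 6Pb. Setting this equal to demand: 746 - 0.5Pb = 359 + 6Pb, so Pb = 774/13.
Sellers receive Ps = 774/13 + 62 = 1580/13; x' = 746 − 0.5·(774/13) = 9311/13.
The subsidy expands output by 9311/13 − 8939/13 = 372/13 past the efficient level; on those units the gap between marginal cost and willingness to pay runs from 0 up to 62.
DWL = ½ × 62 × 372/13 = 11532/13.

Deadweight loss = 11532/13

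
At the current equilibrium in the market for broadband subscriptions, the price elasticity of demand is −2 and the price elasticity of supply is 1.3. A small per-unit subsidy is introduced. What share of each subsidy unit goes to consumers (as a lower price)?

Consumer share = 13/33

For a small subsidy around the equilibrium, the benefit split depends on the relative slopes, which at a point are proportional to the elasticities.
Buyer share = εs/(εs + |εd|) = 1.3/(1.3 + 2) = 13/33; seller share = |εd|/(εs + |εd|) = 20/33.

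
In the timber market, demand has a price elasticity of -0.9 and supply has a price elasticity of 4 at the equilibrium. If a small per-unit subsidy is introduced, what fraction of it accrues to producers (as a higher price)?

For a small subsidy around the equilibrium, the benefit split depends on the relative slopes, which at a point are proportional to the elasticities.
Buyer share = εs/(εs + |εd|) = 4/(4 + 0.9) = 40/49; seller share = |εd|/(εs + |εd|) = 9/49.
So producers capture 9/49 of the subsidy.

Producer share = 9/49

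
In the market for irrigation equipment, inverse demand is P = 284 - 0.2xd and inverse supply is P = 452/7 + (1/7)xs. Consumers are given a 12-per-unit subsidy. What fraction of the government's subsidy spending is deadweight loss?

DWL / government spending = 7/270

Pre-subsidy: 284 - 0.2x = 452/7 + (1/7)x gives x* = 640 and P* = 156.
With the rebate, buyers effectively pay Pb = Ps − 12, where Ps is the price sellers receive.
On the curves, Pb = 284 - 0.2x and Ps = 452/7 + (1/7)x; the wedge Ps − Pb = 12 gives 452/7 + (1/7)x − (284 - 0.2x) = 12, so x' = 675.
Then Pb = 284 − 0.2·675 = 149 and Ps = 452/7 + (1/7)·675 = 161.
ΔCS = ½(640 + 675)(156 − 149) = 4602.5; ΔPS = ½(640 + 675)(161 − 156) = 3287.5.
Government spending = 12 × 675 = 8100.
DWL = ½ × 12 × (675 − 640) = 210; fraction = 210 / 8100 = 7/270.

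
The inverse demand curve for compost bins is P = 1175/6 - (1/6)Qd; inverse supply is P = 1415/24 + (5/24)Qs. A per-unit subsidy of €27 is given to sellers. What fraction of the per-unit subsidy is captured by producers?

Producer share = 5/9

Pre-subsidy: 1175/6 - (1/6)Q = 1415/24 + (5/24)Q gives Q* = 365 and P* = 135.
With the subsidy, sellers receive Ps = Pb + 27 for each unit, where Pb is the price buyers pay.
On the curves, Pb = 1175/6 - (1/6)Q and Ps = 1415/24 + (5/24)Q; the wedge Ps − Pb = 27 gives 1415/24 + (5/24)Q − (1175/6 - (1/6)Q) = 27, so Q' = 437.
Then Pb = 1175/6 − (1/6)·437 = 123 and Ps = 1415/24 + (5/24)·437 = 150.
Buyers' price falls by P* − Pb = 135 − 123 = 12; sellers' price rises by Ps − P* = 150 − 135 = 15.
So producers capture 15/27 = 5/9 of each unit of subsidy.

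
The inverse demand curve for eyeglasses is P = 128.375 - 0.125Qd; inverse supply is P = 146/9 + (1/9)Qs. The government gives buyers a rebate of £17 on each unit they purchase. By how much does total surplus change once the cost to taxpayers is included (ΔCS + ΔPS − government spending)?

Net change in total surplus = -£612

Pre-subsidy: 128.375 - 0.125Q = 146/9 + (1/9)Q gives Q* = 475 and P* = 69.
With the rebate, buyers effectively pay Pb = Ps − 17, where Ps is the price sellers receive.
On the curves, Pb = 128.375 - 0.125Q and Ps = 146/9 + (1/9)Q; the wedge Ps − Pb = 17 gives 146/9 + (1/9)Q − (128.375 - 0.125Q) = 17, so Q' = 547.
Then Pb = 128.375 − 0.125·547 = 60 and Ps = 146/9 + (1/9)·547 = 77.
ΔCS = ½(475 + 547)(69 − 60) = 4599; ΔPS = ½(475 + 547)(77 − 69) = 4088.
Government spending = 17 × 547 = 9299.
Net change = 4599 + 4088 − 9299 = -612. The loss equals the DWL triangle ½·17·72.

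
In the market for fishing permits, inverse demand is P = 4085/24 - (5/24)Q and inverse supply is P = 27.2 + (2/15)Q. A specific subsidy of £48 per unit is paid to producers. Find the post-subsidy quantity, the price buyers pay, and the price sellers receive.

Q' = 22921/41; buyers pay 6610/123; sellers receive 12514/123

Pre-subsidy: 4085/24 - (5/24)Q = 27.2 + (2/15)Q gives Q* = 17161/41 and P* = 10210/123.
With the subsidy, sellers receive Ps = Pb + 48 for each unit, where Pb is the price buyers pay.
On the curves, Pb = 4085/24 - (5/24)Q and Ps = 27.2 + (2/15)Q; the wedge Ps − Pb = 48 gives 27.2 + (2/15)Q − (4085/24 - (5/24)Q) = 48, so Q' = 22921/41.
Then Pb = 4085/24 − (5/24)·(22921/41) = 6610/123 and Ps = 27.2 + (2/15)·(22921/41) = 12514/123.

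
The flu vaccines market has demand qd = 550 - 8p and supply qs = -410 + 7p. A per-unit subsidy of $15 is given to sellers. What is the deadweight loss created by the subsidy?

Deadweight loss = $420

Pre-subsidy: 550 - 8p = -410 + 7p gives p* = 64, q* = 38.
With the subsidy, sellers receive ps = pb + 15 for each unit, where pb is the price buyers pay.
Supply in terms of pb becomes qs = -410 + 7(pb + 15) = -305 + 7pb. Setting this equal to demand: 550 - 8pb = -305 + 7pb, so pb = 57.
Sellers receive ps = 57 + 15 = 72; q' = 550 − 8·57 = 94.
The subsidy expands output by 94 − 38 = 56 past the efficient level; on those units the gap between marginal cost and willingness to pay runs from 0 up to 15.
DWL = ½ × 15 × 56 = 420.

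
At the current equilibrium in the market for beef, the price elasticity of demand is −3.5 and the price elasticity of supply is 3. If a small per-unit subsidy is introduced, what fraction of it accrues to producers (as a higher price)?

For a small subsidy around the equilibrium, the benefit split depends on the relative slopes, which at a point are proportional to the elasticities.
Buyer share = εs/(εs + |εd|) = 3/(3 + 3.5) = 6/13; seller share = |εd|/(εs + |εd|) = 7/13.
So producers capture 7/13 of the subsidy.

Producer share = 7/13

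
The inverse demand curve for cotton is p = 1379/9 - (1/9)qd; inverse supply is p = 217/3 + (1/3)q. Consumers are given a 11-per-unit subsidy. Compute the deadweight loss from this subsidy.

Pre-subsidy: 1379/9 - (1/9)q = 217/3 + (1/3)q gives q* = 182 and p* = 133.
With the rebate, buyers effectively pay pb = ps − 11, where ps is the price sellers receive.
On the curves, pb = 1379/9 - (1/9)q and ps = 217/3 + (1/3)q; the wedge ps − pb = 11 gives 217/3 + (1/3)q − (1379/9 - (1/9)q) = 11, so q' = 206.75.
Then pb = 1379/9 − (1/9)·206.75 = 130.25 and ps = 217/3 + (1/3)·206.75 = 141.25.
The subsidy expands output by 206.75 − 182 = 24.75 past the efficient level; on those units the gap between marginal cost and willingness to pay runs from 0 up to 11.
DWL = ½ × 11 × 24.75 = 136.125.

Deadweight loss = 136.125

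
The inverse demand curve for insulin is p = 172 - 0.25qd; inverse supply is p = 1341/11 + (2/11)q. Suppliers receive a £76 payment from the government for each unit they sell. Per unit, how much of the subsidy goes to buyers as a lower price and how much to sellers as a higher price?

Buyers gain £44 per unit; sellers gain £32 per unit

Pre-subsidy: 172 - 0.25q = 1341/11 + (2/11)q gives q* = 116 and p* = 143.
With the subsidy, sellers receive ps = pb + 76 for each unit, where pb is the price buyers pay.
On the curves, pb = 172 - 0.25q and ps = 1341/11 + (2/11)q; the wedge ps − pb = 76 gives 1341/11 + (2/11)q − (172 - 0.25q) = 76, so q' = 292.
Then pb = 172 − 0.25·292 = 99 and ps = 1341/11 + (2/11)·292 = 175.
Buyers' price falls by p* − pb = 143 − 99 = 44; sellers' price rises by ps − p* = 175 − 143 = 32.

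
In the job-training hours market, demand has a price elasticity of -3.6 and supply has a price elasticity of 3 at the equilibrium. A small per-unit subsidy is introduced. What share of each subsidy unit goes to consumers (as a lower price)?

For a small subsidy around the equilibrium, the benefit split depends on the relative slopes, which at a point are proportional to the elasticities.
Buyer share = εs/(εs + |εd|) = 3/(3 + 3.6) = 5/11; seller share = |εd|/(εs + |εd|) = 6/11.

Consumer share = 5/11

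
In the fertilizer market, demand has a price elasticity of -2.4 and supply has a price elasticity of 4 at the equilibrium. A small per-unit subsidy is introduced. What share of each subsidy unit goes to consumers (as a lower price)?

Consumer share = 0.625

For a small subsidy around the equilibrium, the benefit split depends on the relative slopes, which at a point are proportional to the elasticities.
Buyer share = εs/(εs + |εd|) = 4/(4 + 2.4) = 0.625; seller share = |εd|/(εs + |εd|) = 0.375.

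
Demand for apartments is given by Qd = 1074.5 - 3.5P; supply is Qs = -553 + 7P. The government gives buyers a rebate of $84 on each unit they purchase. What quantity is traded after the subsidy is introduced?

Pre-subsidy: 1074.5 - 3.5P = -553 + 7P gives P* = 155, Q* = 532.
With the rebate, buyers effectively pay Pb = Ps − 84, where Ps is the price sellers receive.
Demand in terms of Ps becomes Qd = 1074.5 − 3.5(Ps − 84) = 1368.5 - 3.5Ps. Setting this equal to supply: 1368.5 - 3.5Ps = -553 + 7Ps, so Ps = 183.
Buyers pay Pb = 183 − 84 = 99; Q' = -553 + 7·183 = 728.

Q' = 728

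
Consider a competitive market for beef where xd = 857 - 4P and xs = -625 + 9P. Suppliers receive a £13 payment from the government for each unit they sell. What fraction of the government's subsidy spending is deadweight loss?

Pre-subsidy: 857 - 4P = -625 + 9P gives P* = 114, x* = 401.
With the subsidy, sellers receive Ps = Pb + 13 for each unit, where Pb is the price buyers pay.
Supply in terms of Pb becomes xs = -625 + 9(Pb + 13) = -508 + 9Pb. Setting this equal to demand: 857 - 4Pb = -508 + 9Pb, so Pb = 105.
Sellers receive Ps = 105 + 13 = 118; x' = 857 − 4·105 = 437.
ΔCS = ½(401 + 437)(114 − 105) = 3771; ΔPS = ½(401 + 437)(118 − 114) = 1676.
Government spending = 13 × 437 = 5681.
DWL = ½ × 13 × (437 − 401) = 234; fraction = 234 / 5681 = 18/437.

DWL / government spending = 18/437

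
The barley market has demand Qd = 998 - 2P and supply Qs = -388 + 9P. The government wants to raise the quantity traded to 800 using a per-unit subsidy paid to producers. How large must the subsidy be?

Required subsidy s = 33 per unit

At Q = 800, invert demand for the buyer price: Pb = (998 − 800)/2 = 99; invert supply for the seller price: Ps = (800 − (-388))/9 = 132.
The subsidy must fill the gap: s = Ps − Pb = 132 − 99 = 33.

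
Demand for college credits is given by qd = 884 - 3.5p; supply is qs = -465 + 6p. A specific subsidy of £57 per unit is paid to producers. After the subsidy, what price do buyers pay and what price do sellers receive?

Pre-subsidy: 884 - 3.5p = -465 + 6p gives p* = 142, q* = 387.
With the subsidy, sellers receive ps = pb + 57 for each unit, where pb is the price buyers pay.
Supply in terms of pb becomes qs = -465 + 6(pb + 57) = -123 + 6pb. Setting this equal to demand: 884 - 3.5pb = -123 + 6pb, so pb = 106.
Sellers receive ps = 106 + 57 = 163; q' = 884 − 3.5·106 = 513.

Buyers pay £106; sellers receive £163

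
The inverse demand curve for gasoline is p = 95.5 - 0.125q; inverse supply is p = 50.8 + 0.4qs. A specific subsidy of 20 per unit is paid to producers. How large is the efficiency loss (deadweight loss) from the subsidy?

Pre-subsidy: 95.5 - 0.125q = 50.8 + 0.4q gives q* = 596/7 and p* = 594/7.
With the subsidy, sellers receive ps = pb + 20 for each unit, where pb is the price buyers pay.
On the curves, pb = 95.5 - 0.125q and ps = 50.8 + 0.4q; the wedge ps − pb = 20 gives 50.8 + 0.4q − (95.5 - 0.125q) = 20, so q' = 2588/21.
Then pb = 95.5 − 0.125·(2588/21) = 1682/21 and ps = 50.8 + 0.4·(2588/21) = 2102/21.
The subsidy expands output by 2588/21 − 596/7 = 800/21 past the efficient level; on those units the gap between marginal cost and willingness to pay runs from 0 up to 20.
DWL = ½ × 20 × 800/21 = 8000/21.

Deadweight loss = 8000/21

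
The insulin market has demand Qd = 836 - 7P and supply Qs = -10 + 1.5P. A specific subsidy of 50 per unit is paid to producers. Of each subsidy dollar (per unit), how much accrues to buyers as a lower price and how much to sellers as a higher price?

Buyers gain 150/17 per unit; sellers gain 700/17 per unit

Pre-subsidy: 836 - 7P = -10 + 1.5P gives P* = 1692/17, Q* = 2368/17.
With the subsidy, sellers receive Ps = Pb + 50 for each unit, where Pb is the price buyers pay.
Supply in terms of Pb becomes Qs = -10 + 1.5(Pb + 50) = 65 + 1.5Pb. Setting this equal to demand: 836 - 7Pb = 65 + 1.5Pb, so Pb = 1542/17.
Sellers receive Ps = 1542/17 + 50 = 2392/17; Q' = 836 − 7·(1542/17) = 3418/17.
Buyers' price falls by P* − Pb = 1692/17 − 1542/17 = 150/17; sellers' price rises by Ps − P* = 2392/17 − 1692/17 = 700/17.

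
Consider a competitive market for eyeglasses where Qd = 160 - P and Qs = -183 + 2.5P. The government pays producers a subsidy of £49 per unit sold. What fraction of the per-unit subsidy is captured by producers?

Producer share = 2/7

Pre-subsidy: 160 - P = -183 + 2.5P gives P* = 98, Q* = 62.
With the subsidy, sellers receive Ps = Pb + 49 for each unit, where Pb is the price buyers pay.
Supply in terms of Pb becomes Qs = -183 + 2.5(Pb + 49) = -60.5 + 2.5Pb. Setting this equal to demand: 160 - Pb = -60.5 + 2.5Pb, so Pb = 63.
Sellers receive Ps = 63 + 49 = 112; Q' = 160 − 1·63 = 97.
Buyers' price falls by P* − Pb = 98 − 63 = 35; sellers' price rises by Ps − P* = 112 − 98 = 14.
So producers capture 14/49 = 2/7 of each unit of subsidy.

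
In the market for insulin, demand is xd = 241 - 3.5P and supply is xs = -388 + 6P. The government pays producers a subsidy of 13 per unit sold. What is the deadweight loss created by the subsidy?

Deadweight loss = 3549/19

Pre-subsidy: 241 - 3.5P = -388 + 6P gives P* = 1258/19, x* = 176/19.
With the subsidy, sellers receive Ps = Pb + 13 for each unit, where Pb is the price buyers pay.
Supply in terms of Pb becomes xs = -388 + 6(Pb + 13) = -310 + 6Pb. Setting this equal to demand: 241 - 3.5Pb = -310 + 6Pb, so Pb = 58.
Sellers receive Ps = 58 + 13 = 71; x' = 241 − 3.5·58 = 38.
The subsidy expands output by 38 − 176/19 = 546/19 past the efficient level; on those units the gap between marginal cost and willingness to pay runs from 0 up to 13.
DWL = ½ × 13 × 546/19 = 3549/19.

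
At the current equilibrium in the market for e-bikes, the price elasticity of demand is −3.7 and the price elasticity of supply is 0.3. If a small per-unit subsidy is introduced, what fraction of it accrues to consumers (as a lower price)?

Consumer share = 0.075

For a small subsidy around the equilibrium, the benefit split depends on the relative slopes, which at a point are proportional to the elasticities.
Buyer share = εs/(εs + |εd|) = 0.3/(0.3 + 3.7) = 0.075; seller share = |εd|/(εs + |εd|) = 0.925.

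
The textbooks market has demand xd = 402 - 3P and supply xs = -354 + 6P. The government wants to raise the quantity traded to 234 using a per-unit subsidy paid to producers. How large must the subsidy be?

At x = 234, invert demand for the buyer price: Pb = (402 − 234)/3 = 56; invert supply for the seller price: Ps = (234 − (-354))/6 = 98.
The subsidy must fill the gap: s = Ps − Pb = 98 − 56 = 42.

Required subsidy s = 42 per unit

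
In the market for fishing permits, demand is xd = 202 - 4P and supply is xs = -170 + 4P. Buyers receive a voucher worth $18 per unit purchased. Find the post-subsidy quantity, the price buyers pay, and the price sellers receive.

x' = 52; buyers pay $37.5; sellers receive $55.5

Pre-subsidy: 202 - 4P = -170 + 4P gives P* = 46.5, x* = 16.
With the rebate, buyers effectively pay Pb = Ps − 18, where Ps is the price sellers receive.
Demand in terms of Ps becomes xd = 202 − 4(Ps − 18) = 274 - 4Ps. Setting this equal to supply: 274 - 4Ps = -170 + 4Ps, so Ps = 55.5.
Buyers pay Pb = 55.5 − 18 = 37.5; x' = -170 + 4·55.5 = 52.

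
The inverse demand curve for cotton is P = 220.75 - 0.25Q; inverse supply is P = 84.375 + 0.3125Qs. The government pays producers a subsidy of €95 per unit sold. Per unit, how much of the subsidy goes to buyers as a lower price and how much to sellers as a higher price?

Buyers gain 380/9 per unit; sellers gain 475/9 per unit

Pre-subsidy: 220.75 - 0.25Q = 84.375 + 0.3125Q gives Q* = 2182/9 and P* = 5765/36.
With the subsidy, sellers receive Ps = Pb + 95 for each unit, where Pb is the price buyers pay.
On the curves, Pb = 220.75 - 0.25Q and Ps = 84.375 + 0.3125Q; the wedge Ps − Pb = 95 gives 84.375 + 0.3125Q − (220.75 - 0.25Q) = 95, so Q' = 1234/3.
Then Pb = 220.75 − 0.25·(1234/3) = 1415/12 and Ps = 84.375 + 0.3125·(1234/3) = 2555/12.
Buyers' price falls by P* − Pb = 5765/36 − 1415/12 = 380/9; sellers' price rises by Ps − P* = 2555/12 − 5765/36 = 475/9.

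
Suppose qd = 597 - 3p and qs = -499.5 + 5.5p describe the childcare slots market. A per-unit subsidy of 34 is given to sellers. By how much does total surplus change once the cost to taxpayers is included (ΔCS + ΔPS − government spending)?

Net change in total surplus = -1122

Pre-subsidy: 597 - 3p = -499.5 + 5.5p gives p* = 129, q* = 210.
With the subsidy, sellers receive ps = pb + 34 for each unit, where pb is the price buyers pay.
Supply in terms of pb becomes qs = -499.5 + 5.5(pb + 34) = -312.5 + 5.5pb. Setting this equal to demand: 597 - 3pb = -312.5 + 5.5pb, so pb = 107.
Sellers receive ps = 107 + 34 = 141; q' = 597 − 3·107 = 276.
ΔCS = ½(210 + 276)(129 − 107) = 5346; ΔPS = ½(210 + 276)(141 − 129) = 2916.
Government spending = 34 × 276 = 9384.
Net change = 5346 + 2916 − 9384 = -1122. The loss equals the DWL triangle ½·34·66.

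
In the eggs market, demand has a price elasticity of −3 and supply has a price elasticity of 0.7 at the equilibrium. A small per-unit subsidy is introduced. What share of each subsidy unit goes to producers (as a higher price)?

For a small subsidy around the equilibrium, the benefit split depends on the relative slopes, which at a point are proportional to the elasticities.
Buyer share = εs/(εs + |εd|) = 0.7/(0.7 + 3) = 7/37; seller share = |εd|/(εs + |εd|) = 30/37.
So producers capture 30/37 of the subsidy.

Producer share = 30/37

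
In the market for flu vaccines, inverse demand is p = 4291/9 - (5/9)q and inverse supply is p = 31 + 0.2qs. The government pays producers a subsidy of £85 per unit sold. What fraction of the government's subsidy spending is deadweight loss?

DWL / government spending = 45/562

Pre-subsidy: 4291/9 - (5/9)q = 31 + 0.2q gives q* = 590 and p* = 149.
With the subsidy, sellers receive ps = pb + 85 for each unit, where pb is the price buyers pay.
On the curves, pb = 4291/9 - (5/9)q and ps = 31 + 0.2q; the wedge ps − pb = 85 gives 31 + 0.2q − (4291/9 - (5/9)q) = 85, so q' = 702.5.
Then pb = 4291/9 − (5/9)·702.5 = 86.5 and ps = 31 + 0.2·702.5 = 171.5.
ΔCS = ½(590 + 702.5)(149 − 86.5) = 40390.625; ΔPS = ½(590 + 702.5)(171.5 − 149) = 14540.625.
Government spending = 85 × 702.5 = 59712.5.
DWL = ½ × 85 × (702.5 − 590) = 4781.25; fraction = 4781.25 / 59712.5 = 45/562.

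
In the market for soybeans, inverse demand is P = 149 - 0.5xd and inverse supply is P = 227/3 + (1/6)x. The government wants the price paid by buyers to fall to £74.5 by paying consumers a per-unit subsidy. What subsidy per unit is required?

Required subsidy s = £26 per unit

At a buyer price of 74.5, quantity demanded is 298 − 2·74.5 = 149.
Sellers supply 149 only when they receive Ps = 227/3 + (1/6)·149 = 100.5.
s = Ps − Pb = 100.5 − 74.5 = 26.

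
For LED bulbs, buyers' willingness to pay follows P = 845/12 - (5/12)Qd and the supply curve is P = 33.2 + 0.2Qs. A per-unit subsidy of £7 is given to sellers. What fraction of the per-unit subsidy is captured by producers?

Pre-subsidy: 845/12 - (5/12)Q = 33.2 + 0.2Q gives Q* = 2233/37 and P* = 1675/37.
With the subsidy, sellers receive Ps = Pb + 7 for each unit, where Pb is the price buyers pay.
On the curves, Pb = 845/12 - (5/12)Q and Ps = 33.2 + 0.2Q; the wedge Ps − Pb = 7 gives 33.2 + 0.2Q − (845/12 - (5/12)Q) = 7, so Q' = 2653/37.
Then Pb = 845/12 − (5/12)·(2653/37) = 1500/37 and Ps = 33.2 + 0.2·(2653/37) = 1759/37.
Buyers' price falls by P* − Pb = 1675/37 − 1500/37 = 175/37; sellers' price rises by Ps − P* = 1759/37 − 1675/37 = 84/37.
So producers capture (84/37)/7 = 12/37 of each unit of subsidy.

Producer share = 12/37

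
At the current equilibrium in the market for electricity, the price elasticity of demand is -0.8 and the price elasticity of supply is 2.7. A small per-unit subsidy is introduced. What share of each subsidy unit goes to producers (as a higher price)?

For a small subsidy around the equilibrium, the benefit split depends on the relative slopes, which at a point are proportional to the elasticities.
Buyer share = εs/(εs + |εd|) = 2.7/(2.7 + 0.8) = 27/35; seller share = |εd|/(εs + |εd|) = 8/35.
So producers capture 8/35 of the subsidy.

Producer share = 8/35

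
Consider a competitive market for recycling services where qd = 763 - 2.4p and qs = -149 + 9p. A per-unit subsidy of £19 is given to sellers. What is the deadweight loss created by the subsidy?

Pre-subsidy: 763 - 2.4p = -149 + 9p gives p* = 80, q* = 571.
With the subsidy, sellers receive ps = pb + 19 for each unit, where pb is the price buyers pay.
Supply in terms of pb becomes qs = -149 + 9(pb + 19) = 22 + 9pb. Setting this equal to demand: 763 - 2.4pb = 22 + 9pb, so pb = 65.
Sellers receive ps = 65 + 19 = 84; q' = 763 − 2.4·65 = 607.
The subsidy expands output by 607 − 571 = 36 past the efficient level; on those units the gap between marginal cost and willingness to pay runs from 0 up to 19.
DWL = ½ × 19 × 36 = 342.

Deadweight loss = £342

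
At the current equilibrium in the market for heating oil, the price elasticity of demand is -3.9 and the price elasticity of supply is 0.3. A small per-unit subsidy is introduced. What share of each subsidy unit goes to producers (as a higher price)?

For a small subsidy around the equilibrium, the benefit split depends on the relative slopes, which at a point are proportional to the elasticities.
Buyer share = εs/(εs + |εd|) = 0.3/(0.3 + 3.9) = 1/14; seller share = |εd|/(εs + |εd|) = 13/14.
So producers capture 13/14 of the subsidy.

Producer share = 13/14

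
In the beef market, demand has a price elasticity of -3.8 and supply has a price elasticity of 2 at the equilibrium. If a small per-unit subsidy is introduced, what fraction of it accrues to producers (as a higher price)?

For a small subsidy around the equilibrium, the benefit split depends on the relative slopes, which at a point are proportional to the elasticities.
Buyer share = εs/(εs + |εd|) = 2/(2 + 3.8) = 10/29; seller share = |εd|/(εs + |εd|) = 19/29.
So producers capture 19/29 of the subsidy.

Producer share = 19/29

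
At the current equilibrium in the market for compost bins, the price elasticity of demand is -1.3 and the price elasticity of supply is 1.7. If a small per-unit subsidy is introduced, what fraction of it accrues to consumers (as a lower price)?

For a small subsidy around the equilibrium, the benefit split depends on the relative slopes, which at a point are proportional to the elasticities.
Buyer share = εs/(εs + |εd|) = 1.7/(1.7 + 1.3) = 17/30; seller share = |εd|/(εs + |εd|) = 13/30.

Consumer share = 17/30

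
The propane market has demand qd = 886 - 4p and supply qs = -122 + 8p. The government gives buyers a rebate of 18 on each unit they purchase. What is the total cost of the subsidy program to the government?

Pre-subsidy: 886 - 4p = -122 + 8p gives p* = 84, q* = 550.
With the rebate, buyers effectively pay pb = ps − 18, where ps is the price sellers receive.
Demand in terms of ps becomes qd = 886 − 4(ps − 18) = 958 - 4ps. Setting this equal to supply: 958 - 4ps = -122 + 8ps, so ps = 90.
Buyers pay pb = 90 − 18 = 72; q' = -122 + 8·90 = 598.
Government outlay = subsidy × quantity = 18 × 598 = 10764.

Government cost = 10764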